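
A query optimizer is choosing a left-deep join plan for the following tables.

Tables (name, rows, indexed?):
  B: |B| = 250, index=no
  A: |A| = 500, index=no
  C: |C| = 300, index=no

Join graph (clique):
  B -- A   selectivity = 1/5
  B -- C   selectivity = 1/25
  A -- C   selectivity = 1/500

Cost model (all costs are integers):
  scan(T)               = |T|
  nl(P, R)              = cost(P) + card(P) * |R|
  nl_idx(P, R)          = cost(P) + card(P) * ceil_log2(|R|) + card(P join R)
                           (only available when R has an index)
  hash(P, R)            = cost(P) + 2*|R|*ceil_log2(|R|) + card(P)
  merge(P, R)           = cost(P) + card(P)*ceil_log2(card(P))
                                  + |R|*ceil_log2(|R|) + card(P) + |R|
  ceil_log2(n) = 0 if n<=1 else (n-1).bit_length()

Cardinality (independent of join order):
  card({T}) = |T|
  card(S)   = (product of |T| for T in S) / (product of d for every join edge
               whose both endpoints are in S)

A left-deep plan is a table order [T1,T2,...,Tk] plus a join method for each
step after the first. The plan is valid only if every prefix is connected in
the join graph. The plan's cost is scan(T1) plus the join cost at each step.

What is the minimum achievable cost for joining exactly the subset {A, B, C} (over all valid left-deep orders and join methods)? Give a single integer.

10700

Selinger DP over subsets of {A,B,C}:
  {B}: scan cost=250, card=250
  {A}: scan cost=500, card=500
  {C}: scan cost=300, card=300
  {AB}: card=25000; try (B,hash)→5000, (A,merge)→7500, (B,merge)→7750, (A,hash)→9500, (A,nl)→125250, (B,nl)→125500; best=5000 via (B,hash)
  {BC}: card=3000; try (B,hash)→4600, (C,merge)→5500, (B,merge)→5550, (C,hash)→5900, (C,nl)→75250, (B,nl)→75300; best=4600 via (B,hash)
  {AC}: card=300; try (C,hash)→6400, (A,merge)→8300, (C,merge)→8500, (A,hash)→9600, (A,nl)→150300, (C,nl)→150500; best=6400 via (C,hash)
  {ABC}: card=600; try (B,hash)→10700, (B,merge)→11650, (A,hash)→16600, (C,hash)→35400, (A,merge)→48600, (B,nl)→81400 …(+3); best=10700 via (B,hash)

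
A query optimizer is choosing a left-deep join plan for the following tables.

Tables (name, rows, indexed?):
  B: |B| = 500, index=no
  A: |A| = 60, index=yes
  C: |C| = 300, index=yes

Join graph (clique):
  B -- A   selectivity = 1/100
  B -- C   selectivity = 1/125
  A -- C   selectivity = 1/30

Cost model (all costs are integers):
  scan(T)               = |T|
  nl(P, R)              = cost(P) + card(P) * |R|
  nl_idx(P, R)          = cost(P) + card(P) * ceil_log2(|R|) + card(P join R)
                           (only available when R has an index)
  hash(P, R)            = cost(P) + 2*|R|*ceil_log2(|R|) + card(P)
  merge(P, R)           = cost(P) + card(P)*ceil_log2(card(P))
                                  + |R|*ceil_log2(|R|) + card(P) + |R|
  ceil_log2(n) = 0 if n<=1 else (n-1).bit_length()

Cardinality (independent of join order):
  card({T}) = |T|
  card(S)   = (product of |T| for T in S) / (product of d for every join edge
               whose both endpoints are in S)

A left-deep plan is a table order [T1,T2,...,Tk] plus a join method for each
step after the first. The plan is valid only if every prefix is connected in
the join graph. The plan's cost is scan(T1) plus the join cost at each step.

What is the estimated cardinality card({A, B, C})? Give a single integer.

24

Tables in S: A(60), B(500), C(300)
Edges inside S: B-A(d=100), B-C(d=125), A-C(d=30)
numerator = 60 * 500 * 300 = 9000000
denominator = 100 * 125 * 30 = 375000
card(S) = 9000000 / 375000 = 24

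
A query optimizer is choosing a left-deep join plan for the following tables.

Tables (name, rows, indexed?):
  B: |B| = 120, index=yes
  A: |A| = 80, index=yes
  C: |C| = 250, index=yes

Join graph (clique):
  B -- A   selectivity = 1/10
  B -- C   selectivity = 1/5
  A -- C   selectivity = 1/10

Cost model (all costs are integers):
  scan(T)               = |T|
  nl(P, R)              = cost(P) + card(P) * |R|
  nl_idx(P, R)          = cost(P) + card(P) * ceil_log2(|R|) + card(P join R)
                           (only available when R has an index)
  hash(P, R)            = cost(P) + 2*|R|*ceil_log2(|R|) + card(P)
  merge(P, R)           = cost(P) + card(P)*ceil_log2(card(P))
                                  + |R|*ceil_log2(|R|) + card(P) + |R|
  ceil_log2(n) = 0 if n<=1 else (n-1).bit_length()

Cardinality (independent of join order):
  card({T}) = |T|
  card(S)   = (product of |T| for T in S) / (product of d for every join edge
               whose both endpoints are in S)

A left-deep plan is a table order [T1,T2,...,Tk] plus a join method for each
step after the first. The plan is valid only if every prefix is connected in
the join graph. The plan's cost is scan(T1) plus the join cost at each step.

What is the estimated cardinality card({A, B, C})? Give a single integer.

4800

Tables in S: A(80), B(120), C(250)
Edges inside S: B-A(d=10), B-C(d=5), A-C(d=10)
numerator = 80 * 120 * 250 = 2400000
denominator = 10 * 5 * 10 = 500
card(S) = 2400000 / 500 = 4800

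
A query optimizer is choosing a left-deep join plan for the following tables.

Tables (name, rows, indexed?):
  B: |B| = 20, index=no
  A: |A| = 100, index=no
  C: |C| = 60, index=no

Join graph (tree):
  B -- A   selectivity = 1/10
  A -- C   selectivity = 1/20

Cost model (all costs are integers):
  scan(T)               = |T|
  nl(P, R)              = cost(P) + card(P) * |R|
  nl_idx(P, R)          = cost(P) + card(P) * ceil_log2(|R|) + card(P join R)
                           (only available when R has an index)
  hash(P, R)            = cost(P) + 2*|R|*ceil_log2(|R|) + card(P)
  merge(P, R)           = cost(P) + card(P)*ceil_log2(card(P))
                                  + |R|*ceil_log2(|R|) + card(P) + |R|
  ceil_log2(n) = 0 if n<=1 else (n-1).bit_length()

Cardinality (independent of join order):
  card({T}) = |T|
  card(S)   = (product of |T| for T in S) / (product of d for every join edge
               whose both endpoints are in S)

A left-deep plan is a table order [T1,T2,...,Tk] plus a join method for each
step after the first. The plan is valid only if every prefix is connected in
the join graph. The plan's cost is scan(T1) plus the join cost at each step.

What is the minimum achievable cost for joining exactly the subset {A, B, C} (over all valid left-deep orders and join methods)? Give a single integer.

Selinger DP over subsets of {A,B,C}:
  {B}: scan cost=20, card=20
  {A}: scan cost=100, card=100
  {C}: scan cost=60, card=60
  {AB}: card=200; try (B,hash)→400, (A,merge)→940, (B,merge)→1020, (A,hash)→1440, (A,nl)→2020, (B,nl)→2100; best=400 via (B,hash)
  {AC}: card=300; try (C,hash)→920, (A,merge)→1280, (C,merge)→1320, (A,hash)→1520, (A,nl)→6060, (C,nl)→6100; best=920 via (C,hash)
  {ABC}: card=600; try (C,hash)→1320, (B,hash)→1420, (C,merge)→2620, (B,merge)→4040, (B,nl)→6920, (C,nl)→12400; best=1320 via (C,hash)

1320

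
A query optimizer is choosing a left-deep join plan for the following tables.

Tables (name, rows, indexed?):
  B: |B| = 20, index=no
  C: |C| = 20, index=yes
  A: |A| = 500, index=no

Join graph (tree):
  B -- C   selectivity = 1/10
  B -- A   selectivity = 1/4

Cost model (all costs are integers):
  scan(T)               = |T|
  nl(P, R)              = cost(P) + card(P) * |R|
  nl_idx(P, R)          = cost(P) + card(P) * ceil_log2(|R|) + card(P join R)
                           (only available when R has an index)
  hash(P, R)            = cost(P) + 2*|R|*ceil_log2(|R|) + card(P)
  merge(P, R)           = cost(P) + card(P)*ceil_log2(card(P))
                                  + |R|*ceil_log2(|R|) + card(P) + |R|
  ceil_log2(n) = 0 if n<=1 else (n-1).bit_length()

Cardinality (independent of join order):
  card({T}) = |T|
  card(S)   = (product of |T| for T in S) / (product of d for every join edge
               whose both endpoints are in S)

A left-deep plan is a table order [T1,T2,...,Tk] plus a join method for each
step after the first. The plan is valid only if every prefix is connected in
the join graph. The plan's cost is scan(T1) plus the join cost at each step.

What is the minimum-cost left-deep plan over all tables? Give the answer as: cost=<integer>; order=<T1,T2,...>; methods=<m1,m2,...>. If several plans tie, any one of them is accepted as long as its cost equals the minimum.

Selinger DP (subsets sized 1..n):
  {B}: scan cost=20, card=20
  {C}: scan cost=20, card=20
  {A}: scan cost=500, card=500
  {BC}: card=40; try (C,nl_idx)→160, (C,hash)→240, (B,hash)→240, (C,merge)→260, (B,merge)→260, (C,nl)→420 …(+1); best=160 via (C,nl_idx)
  {AB}: card=2500; try (B,hash)→1200, (A,merge)→5140, (B,merge)→5620, (A,hash)→9040, (A,nl)→10020, (B,nl)→10500; best=1200 via (B,hash)
  {ABC}: card=5000; try (C,hash)→3900, (A,merge)→5440, (A,hash)→9200, (C,nl_idx)→18700, (A,nl)→20160, (C,merge)→33820 …(+1); best=3900 via (C,hash)

cost=3900; order=A,B,C; methods=hash,hash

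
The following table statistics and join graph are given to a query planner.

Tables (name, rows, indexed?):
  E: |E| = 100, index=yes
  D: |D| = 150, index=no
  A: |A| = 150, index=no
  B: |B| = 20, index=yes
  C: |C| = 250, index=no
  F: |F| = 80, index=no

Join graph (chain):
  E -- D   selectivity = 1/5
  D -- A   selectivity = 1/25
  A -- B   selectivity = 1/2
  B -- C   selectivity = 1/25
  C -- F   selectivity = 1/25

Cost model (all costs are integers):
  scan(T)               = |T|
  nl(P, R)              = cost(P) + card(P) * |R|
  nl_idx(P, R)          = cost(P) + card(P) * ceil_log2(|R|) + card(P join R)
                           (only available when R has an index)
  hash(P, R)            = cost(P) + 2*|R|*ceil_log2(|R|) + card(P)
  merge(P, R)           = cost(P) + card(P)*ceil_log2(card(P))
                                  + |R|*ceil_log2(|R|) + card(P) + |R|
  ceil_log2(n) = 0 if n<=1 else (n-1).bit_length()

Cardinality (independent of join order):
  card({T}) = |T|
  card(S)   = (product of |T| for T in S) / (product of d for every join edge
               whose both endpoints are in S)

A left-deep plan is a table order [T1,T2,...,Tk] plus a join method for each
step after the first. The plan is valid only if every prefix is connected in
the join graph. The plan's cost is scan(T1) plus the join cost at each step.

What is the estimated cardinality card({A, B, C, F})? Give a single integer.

Tables in S: A(150), B(20), C(250), F(80)
Edges inside S: A-B(d=2), B-C(d=25), C-F(d=25)
numerator = 150 * 20 * 250 * 80 = 60000000
denominator = 2 * 25 * 25 = 1250
card(S) = 60000000 / 1250 = 48000

48000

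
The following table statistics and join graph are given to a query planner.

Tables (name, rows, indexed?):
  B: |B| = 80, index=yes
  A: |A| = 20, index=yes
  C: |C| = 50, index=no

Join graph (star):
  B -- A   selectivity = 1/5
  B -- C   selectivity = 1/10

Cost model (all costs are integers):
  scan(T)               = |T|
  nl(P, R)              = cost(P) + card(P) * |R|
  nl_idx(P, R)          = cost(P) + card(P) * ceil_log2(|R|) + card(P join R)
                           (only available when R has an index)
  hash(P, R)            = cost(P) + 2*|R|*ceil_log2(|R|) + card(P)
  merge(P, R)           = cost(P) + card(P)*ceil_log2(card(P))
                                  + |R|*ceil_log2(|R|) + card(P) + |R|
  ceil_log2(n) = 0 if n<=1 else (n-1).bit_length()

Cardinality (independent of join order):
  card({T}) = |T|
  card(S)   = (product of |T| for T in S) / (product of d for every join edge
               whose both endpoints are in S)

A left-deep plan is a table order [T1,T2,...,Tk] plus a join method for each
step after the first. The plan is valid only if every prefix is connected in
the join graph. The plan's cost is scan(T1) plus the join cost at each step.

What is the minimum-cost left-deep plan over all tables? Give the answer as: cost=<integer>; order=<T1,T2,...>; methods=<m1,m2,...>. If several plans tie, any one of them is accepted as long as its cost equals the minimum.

Selinger DP (subsets sized 1..n):
  {B}: scan cost=80, card=80
  {A}: scan cost=20, card=20
  {C}: scan cost=50, card=50
  {AB}: card=320; try (A,hash)→360, (B,nl_idx)→480, (B,merge)→780, (A,nl_idx)→800, (A,merge)→840, (B,hash)→1160 …(+2); best=360 via (A,hash)
  {BC}: card=400; try (C,hash)→760, (B,nl_idx)→800, (B,merge)→1040, (C,merge)→1070, (B,hash)→1220, (B,nl)→4050 …(+1); best=760 via (C,hash)
  {ABC}: card=1600; try (C,hash)→1280, (A,hash)→1360, (C,merge)→3910, (A,nl_idx)→4360, (A,merge)→4880, (A,nl)→8760 …(+1); best=1280 via (C,hash)

cost=1280; order=B,A,C; methods=hash,hash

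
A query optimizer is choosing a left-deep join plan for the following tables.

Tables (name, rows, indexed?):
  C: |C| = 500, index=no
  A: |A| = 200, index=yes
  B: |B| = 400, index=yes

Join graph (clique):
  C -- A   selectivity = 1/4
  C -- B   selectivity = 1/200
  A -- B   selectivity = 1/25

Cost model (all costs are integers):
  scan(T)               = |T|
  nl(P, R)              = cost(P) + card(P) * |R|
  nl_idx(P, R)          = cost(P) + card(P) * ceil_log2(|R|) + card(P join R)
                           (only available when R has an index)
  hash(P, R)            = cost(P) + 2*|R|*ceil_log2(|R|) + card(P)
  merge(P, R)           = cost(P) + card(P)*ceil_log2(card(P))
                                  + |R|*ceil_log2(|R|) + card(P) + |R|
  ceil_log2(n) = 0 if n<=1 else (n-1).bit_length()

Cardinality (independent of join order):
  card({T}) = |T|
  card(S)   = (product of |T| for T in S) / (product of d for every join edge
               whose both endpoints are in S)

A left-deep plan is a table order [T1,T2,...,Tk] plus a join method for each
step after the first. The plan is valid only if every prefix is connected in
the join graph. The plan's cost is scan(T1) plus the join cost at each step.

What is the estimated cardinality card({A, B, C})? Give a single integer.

Tables in S: A(200), B(400), C(500)
Edges inside S: C-A(d=4), C-B(d=200), A-B(d=25)
numerator = 200 * 400 * 500 = 40000000
denominator = 4 * 200 * 25 = 20000
card(S) = 40000000 / 20000 = 2000

2000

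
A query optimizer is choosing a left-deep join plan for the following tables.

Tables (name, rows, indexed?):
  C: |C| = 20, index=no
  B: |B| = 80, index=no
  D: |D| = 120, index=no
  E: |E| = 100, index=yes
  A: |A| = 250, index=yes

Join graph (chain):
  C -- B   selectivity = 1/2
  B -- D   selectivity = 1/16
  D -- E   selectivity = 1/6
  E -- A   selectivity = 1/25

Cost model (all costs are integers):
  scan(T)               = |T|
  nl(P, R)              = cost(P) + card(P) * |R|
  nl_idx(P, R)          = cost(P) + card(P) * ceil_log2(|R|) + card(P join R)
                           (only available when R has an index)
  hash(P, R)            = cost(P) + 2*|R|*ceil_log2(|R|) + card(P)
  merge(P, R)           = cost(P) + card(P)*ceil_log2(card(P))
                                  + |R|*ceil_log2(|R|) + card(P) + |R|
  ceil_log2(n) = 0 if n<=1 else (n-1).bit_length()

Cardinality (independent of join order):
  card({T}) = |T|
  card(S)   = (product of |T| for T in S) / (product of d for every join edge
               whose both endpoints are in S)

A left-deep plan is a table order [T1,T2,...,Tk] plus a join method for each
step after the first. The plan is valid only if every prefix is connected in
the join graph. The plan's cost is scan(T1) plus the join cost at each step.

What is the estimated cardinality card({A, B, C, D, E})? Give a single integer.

1000000

Tables in S: A(250), B(80), C(20), D(120), E(100)
Edges inside S: C-B(d=2), B-D(d=16), D-E(d=6), E-A(d=25)
numerator = 250 * 80 * 20 * 120 * 100 = 4800000000
denominator = 2 * 16 * 6 * 25 = 4800
card(S) = 4800000000 / 4800 = 1000000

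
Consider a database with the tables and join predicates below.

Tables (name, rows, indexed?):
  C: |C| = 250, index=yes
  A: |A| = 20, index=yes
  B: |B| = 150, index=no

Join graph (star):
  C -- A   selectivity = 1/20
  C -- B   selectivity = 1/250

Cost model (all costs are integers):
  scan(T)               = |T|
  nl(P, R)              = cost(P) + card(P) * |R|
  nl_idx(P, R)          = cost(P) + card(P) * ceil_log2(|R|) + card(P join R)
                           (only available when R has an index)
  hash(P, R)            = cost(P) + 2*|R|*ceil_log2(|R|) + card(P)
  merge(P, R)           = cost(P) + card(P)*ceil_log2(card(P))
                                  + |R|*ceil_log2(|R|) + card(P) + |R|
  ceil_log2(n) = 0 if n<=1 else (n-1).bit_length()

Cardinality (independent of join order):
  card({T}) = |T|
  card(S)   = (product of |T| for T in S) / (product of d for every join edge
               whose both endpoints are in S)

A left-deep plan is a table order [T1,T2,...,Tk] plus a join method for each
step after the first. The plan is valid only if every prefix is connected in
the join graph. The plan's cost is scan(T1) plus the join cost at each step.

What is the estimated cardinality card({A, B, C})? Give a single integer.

Tables in S: A(20), B(150), C(250)
Edges inside S: C-A(d=20), C-B(d=250)
numerator = 20 * 150 * 250 = 750000
denominator = 20 * 250 = 5000
card(S) = 750000 / 5000 = 150

150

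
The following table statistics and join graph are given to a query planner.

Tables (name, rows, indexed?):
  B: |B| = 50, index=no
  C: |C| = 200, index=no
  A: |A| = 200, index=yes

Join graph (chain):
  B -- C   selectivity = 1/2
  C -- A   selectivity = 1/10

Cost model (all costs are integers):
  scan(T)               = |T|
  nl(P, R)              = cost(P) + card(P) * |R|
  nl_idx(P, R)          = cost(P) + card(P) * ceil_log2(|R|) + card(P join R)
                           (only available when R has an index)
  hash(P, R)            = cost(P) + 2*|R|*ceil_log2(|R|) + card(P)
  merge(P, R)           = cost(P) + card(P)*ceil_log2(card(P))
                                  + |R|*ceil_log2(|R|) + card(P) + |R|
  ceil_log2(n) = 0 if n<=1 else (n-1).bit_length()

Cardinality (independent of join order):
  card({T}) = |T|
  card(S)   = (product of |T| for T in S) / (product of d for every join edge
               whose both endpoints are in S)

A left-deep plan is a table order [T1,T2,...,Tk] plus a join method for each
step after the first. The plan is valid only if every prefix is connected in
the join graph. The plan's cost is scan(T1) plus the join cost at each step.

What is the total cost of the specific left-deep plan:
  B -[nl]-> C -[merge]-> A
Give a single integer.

81850

step 1: scan B: cost=50, card=50
step 2: join C via nl
    card(P join C) = 50*200/(2) = 5000
    cost = 50 + 50*200 = 10050
step 3: join A via merge
    card(P join A) = 5000*200/(10) = 100000
    cost = 10050 + 5000*13 + 200*8 + 5000 + 200 = 81850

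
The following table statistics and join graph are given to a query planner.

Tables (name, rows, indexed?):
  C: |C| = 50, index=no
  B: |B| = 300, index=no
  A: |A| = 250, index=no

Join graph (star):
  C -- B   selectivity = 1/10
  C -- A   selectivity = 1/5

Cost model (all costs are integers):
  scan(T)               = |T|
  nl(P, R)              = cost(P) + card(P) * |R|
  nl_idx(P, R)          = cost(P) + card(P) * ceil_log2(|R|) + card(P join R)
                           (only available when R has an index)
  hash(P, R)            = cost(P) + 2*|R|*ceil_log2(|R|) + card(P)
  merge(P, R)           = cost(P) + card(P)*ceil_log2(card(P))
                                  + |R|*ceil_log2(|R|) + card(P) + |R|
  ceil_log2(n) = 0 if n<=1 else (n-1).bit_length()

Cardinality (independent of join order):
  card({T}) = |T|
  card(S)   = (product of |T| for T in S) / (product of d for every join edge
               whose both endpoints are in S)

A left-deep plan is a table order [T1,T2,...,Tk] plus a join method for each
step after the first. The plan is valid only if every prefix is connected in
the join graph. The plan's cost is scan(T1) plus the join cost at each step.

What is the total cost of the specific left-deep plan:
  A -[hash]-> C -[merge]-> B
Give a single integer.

36600

step 1: scan A: cost=250, card=250
step 2: join C via hash
    card(P join C) = 250*50/(5) = 2500
    cost = 250 + 2*50*6 + 250 = 1100
step 3: join B via merge
    card(P join B) = 2500*300/(10) = 75000
    cost = 1100 + 2500*12 + 300*9 + 2500 + 300 = 36600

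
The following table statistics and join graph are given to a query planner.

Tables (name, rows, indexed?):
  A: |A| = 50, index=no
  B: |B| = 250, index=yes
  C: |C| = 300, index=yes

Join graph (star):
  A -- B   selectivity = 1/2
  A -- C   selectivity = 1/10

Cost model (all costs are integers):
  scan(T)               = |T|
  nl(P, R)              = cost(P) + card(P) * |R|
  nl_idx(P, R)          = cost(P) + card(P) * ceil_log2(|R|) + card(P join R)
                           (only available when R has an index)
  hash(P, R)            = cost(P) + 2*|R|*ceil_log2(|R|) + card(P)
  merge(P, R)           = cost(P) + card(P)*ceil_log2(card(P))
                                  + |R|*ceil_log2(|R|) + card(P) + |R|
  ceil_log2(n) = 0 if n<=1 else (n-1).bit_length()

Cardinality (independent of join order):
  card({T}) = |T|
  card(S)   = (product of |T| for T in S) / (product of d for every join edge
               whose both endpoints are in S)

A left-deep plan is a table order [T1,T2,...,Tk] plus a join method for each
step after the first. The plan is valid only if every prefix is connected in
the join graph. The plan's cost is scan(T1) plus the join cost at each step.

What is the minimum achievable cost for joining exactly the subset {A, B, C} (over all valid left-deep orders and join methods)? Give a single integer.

Selinger DP over subsets of {A,B,C}:
  {A}: scan cost=50, card=50
  {B}: scan cost=250, card=250
  {C}: scan cost=300, card=300
  {AB}: card=6250; try (A,hash)→1100, (B,merge)→2650, (A,merge)→2850, (B,hash)→4100, (B,nl_idx)→6700, (B,nl)→12550 …(+1); best=1100 via (A,hash)
  {AC}: card=1500; try (A,hash)→1200, (C,nl_idx)→2000, (C,merge)→3400, (A,merge)→3650, (C,hash)→5500, (C,nl)→15050 …(+1); best=1200 via (A,hash)
  {ABC}: card=187500; try (B,hash)→6700, (C,hash)→12750, (B,merge)→21450, (C,merge)→91600, (B,nl_idx)→200700, (C,nl_idx)→244850 …(+2); best=6700 via (B,hash)

6700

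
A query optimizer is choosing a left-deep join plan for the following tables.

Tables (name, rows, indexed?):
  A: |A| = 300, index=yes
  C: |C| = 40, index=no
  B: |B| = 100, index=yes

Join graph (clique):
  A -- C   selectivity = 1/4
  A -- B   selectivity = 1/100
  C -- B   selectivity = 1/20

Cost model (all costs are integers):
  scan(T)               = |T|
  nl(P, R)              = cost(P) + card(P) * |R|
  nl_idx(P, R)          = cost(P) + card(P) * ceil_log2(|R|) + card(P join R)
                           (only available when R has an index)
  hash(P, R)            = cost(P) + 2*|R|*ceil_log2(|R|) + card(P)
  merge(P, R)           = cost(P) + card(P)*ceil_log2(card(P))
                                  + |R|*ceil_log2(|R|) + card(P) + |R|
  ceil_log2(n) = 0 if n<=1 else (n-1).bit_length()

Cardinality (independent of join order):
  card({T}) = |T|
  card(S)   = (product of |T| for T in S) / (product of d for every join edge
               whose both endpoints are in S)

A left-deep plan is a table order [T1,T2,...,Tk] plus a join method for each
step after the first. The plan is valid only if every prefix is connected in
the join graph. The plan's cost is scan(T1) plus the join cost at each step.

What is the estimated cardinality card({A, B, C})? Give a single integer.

150

Tables in S: A(300), B(100), C(40)
Edges inside S: A-C(d=4), A-B(d=100), C-B(d=20)
numerator = 300 * 100 * 40 = 1200000
denominator = 4 * 100 * 20 = 8000
card(S) = 1200000 / 8000 = 150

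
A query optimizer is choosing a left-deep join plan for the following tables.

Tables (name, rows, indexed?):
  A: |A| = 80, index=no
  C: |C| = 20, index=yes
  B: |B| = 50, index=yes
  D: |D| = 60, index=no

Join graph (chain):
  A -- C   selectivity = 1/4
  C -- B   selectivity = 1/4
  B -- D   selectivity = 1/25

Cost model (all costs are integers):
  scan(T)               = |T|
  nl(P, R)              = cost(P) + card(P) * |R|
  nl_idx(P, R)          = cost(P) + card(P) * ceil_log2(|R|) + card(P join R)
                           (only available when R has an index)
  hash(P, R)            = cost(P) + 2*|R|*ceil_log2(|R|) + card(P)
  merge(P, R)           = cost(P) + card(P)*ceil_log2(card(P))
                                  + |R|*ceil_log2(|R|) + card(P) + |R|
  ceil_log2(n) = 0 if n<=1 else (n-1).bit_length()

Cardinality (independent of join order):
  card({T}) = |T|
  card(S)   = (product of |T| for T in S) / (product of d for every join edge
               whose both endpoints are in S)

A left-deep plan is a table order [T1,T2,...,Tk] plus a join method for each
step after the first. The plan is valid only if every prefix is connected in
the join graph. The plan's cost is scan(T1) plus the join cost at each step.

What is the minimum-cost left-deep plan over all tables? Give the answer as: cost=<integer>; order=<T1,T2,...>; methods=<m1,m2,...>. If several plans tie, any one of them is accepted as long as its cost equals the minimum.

Selinger DP (subsets sized 1..n):
  {A}: scan cost=80, card=80
  {C}: scan cost=20, card=20
  {B}: scan cost=50, card=50
  {D}: scan cost=60, card=60
  {AC}: card=400; try (C,hash)→360, (A,merge)→780, (C,merge)→840, (C,nl_idx)→880, (A,hash)→1160, (A,nl)→1620 …(+1); best=360 via (C,hash)
  {BC}: card=250; try (C,hash)→300, (B,nl_idx)→390, (B,merge)→490, (C,merge)→520, (C,nl_idx)→550, (B,hash)→640 …(+2); best=300 via (C,hash)
  {BD}: card=120; try (B,nl_idx)→540, (B,hash)→720, (D,hash)→820, (D,merge)→820, (B,merge)→830, (D,nl)→3050 …(+1); best=540 via (B,nl_idx)
  {ABC}: card=5000; try (B,hash)→1360, (A,hash)→1670, (A,merge)→3190, (B,merge)→4710, (B,nl_idx)→7760, (A,nl)→20300 …(+1); best=1360 via (B,hash)
  {BCD}: card=600; try (C,hash)→860, (D,hash)→1270, (C,merge)→1620, (C,nl_idx)→1740, (C,nl)→2940, (D,merge)→2970 …(+1); best=860 via (C,hash)
  {ABCD}: card=12000; try (A,hash)→2580, (D,hash)→7080, (A,merge)→8100, (A,nl)→48860, (D,merge)→71780, (D,nl)→301360; best=2580 via (A,hash)

cost=2580; order=D,B,C,A; methods=nl_idx,hash,hash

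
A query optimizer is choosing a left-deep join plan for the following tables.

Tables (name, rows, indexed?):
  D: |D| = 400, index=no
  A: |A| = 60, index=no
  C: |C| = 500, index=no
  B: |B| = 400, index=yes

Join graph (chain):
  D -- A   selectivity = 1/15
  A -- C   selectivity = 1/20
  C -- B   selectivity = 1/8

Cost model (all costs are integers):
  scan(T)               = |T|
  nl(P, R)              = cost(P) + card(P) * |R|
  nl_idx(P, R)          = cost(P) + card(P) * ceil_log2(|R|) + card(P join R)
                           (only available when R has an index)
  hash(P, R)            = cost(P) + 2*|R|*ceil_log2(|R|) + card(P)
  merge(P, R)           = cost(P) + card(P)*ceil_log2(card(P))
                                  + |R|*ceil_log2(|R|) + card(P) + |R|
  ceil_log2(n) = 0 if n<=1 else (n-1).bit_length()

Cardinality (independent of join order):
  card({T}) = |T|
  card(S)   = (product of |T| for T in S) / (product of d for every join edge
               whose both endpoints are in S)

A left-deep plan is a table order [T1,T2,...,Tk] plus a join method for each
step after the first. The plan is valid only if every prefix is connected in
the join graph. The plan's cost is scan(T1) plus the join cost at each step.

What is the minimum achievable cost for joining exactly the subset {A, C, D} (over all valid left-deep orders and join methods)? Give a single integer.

Selinger DP over subsets of {A,C,D}:
  {D}: scan cost=400, card=400
  {A}: scan cost=60, card=60
  {C}: scan cost=500, card=500
  {AD}: card=1600; try (A,hash)→1520, (D,merge)→4480, (A,merge)→4820, (D,hash)→7320, (D,nl)→24060, (A,nl)→24400; best=1520 via (A,hash)
  {AC}: card=1500; try (A,hash)→1720, (C,merge)→5480, (A,merge)→5920, (C,hash)→9120, (C,nl)→30060, (A,nl)→30500; best=1720 via (A,hash)
  {ACD}: card=40000; try (D,hash)→10420, (C,hash)→12120, (D,merge)→23720, (C,merge)→25720, (D,nl)→601720, (C,nl)→801520; best=10420 via (D,hash)

10420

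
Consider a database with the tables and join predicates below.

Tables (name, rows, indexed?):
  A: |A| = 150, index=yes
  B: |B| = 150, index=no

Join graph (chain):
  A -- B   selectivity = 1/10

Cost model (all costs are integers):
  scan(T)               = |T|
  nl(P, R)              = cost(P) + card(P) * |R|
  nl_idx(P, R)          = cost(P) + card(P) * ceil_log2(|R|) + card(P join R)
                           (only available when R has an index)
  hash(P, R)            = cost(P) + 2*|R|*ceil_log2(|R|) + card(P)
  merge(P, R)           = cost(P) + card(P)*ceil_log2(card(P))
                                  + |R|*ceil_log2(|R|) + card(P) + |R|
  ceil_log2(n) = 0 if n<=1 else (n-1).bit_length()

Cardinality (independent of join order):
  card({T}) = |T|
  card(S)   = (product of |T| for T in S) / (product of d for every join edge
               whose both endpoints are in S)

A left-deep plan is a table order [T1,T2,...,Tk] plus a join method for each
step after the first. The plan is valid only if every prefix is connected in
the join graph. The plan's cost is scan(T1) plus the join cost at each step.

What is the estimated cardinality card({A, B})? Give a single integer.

2250

Tables in S: A(150), B(150)
Edges inside S: A-B(d=10)
numerator = 150 * 150 = 22500
denominator = 10 = 10
card(S) = 22500 / 10 = 2250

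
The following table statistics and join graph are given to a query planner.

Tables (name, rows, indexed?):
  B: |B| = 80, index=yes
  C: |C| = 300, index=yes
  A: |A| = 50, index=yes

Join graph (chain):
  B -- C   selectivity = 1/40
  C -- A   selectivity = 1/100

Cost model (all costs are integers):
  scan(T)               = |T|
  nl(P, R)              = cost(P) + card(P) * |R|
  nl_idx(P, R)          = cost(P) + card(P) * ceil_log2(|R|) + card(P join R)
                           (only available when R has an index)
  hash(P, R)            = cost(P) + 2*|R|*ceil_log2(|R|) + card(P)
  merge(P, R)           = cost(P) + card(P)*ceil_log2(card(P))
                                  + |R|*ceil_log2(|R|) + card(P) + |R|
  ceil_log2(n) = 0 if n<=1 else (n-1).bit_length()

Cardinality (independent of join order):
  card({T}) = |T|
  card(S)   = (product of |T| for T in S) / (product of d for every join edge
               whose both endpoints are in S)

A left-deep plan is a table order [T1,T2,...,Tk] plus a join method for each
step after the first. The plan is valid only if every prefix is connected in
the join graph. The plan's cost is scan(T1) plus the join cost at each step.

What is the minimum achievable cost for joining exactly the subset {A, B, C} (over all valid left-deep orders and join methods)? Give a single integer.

1920

Selinger DP over subsets of {A,B,C}:
  {B}: scan cost=80, card=80
  {C}: scan cost=300, card=300
  {A}: scan cost=50, card=50
  {BC}: card=600; try (C,nl_idx)→1400, (B,hash)→1720, (B,nl_idx)→3000, (C,merge)→3720, (B,merge)→3940, (C,hash)→5560 …(+2); best=1400 via (C,nl_idx)
  {AC}: card=150; try (C,nl_idx)→650, (A,hash)→1200, (A,nl_idx)→2250, (C,merge)→3400, (A,merge)→3650, (C,hash)→5500 …(+2); best=650 via (C,nl_idx)
  {ABC}: card=300; try (B,hash)→1920, (B,nl_idx)→2000, (A,hash)→2600, (B,merge)→2640, (A,nl_idx)→5300, (A,merge)→8350 …(+2); best=1920 via (B,hash)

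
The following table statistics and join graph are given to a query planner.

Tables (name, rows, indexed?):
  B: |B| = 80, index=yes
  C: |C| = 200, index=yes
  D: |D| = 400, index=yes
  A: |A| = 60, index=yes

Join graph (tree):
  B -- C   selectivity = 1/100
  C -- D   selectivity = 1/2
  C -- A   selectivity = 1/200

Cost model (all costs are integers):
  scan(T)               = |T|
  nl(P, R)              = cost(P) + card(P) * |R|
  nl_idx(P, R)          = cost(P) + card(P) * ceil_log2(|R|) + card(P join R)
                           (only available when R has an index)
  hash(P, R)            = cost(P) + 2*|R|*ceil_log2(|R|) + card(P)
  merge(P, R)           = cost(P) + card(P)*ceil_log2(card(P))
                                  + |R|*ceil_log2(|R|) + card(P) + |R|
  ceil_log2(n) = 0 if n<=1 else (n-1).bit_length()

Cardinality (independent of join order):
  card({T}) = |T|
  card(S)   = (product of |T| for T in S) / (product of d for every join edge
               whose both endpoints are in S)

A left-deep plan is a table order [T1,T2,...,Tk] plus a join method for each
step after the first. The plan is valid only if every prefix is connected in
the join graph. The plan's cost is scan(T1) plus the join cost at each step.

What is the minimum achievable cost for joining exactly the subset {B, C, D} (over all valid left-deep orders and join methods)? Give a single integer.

6320

Selinger DP over subsets of {B,C,D}:
  {B}: scan cost=80, card=80
  {C}: scan cost=200, card=200
  {D}: scan cost=400, card=400
  {BC}: card=160; try (C,nl_idx)→880, (B,hash)→1520, (B,nl_idx)→1760, (C,merge)→2520, (B,merge)→2640, (C,hash)→3360 …(+2); best=880 via (C,nl_idx)
  {CD}: card=40000; try (C,hash)→4000, (D,merge)→6000, (C,merge)→6200, (D,hash)→7600, (D,nl_idx)→42000, (C,nl_idx)→43600 …(+2); best=4000 via (C,hash)
  {BCD}: card=32000; try (D,merge)→6320, (D,hash)→8240, (D,nl_idx)→34320, (B,hash)→45120, (D,nl)→64880, (B,nl_idx)→316000 …(+2); best=6320 via (D,merge)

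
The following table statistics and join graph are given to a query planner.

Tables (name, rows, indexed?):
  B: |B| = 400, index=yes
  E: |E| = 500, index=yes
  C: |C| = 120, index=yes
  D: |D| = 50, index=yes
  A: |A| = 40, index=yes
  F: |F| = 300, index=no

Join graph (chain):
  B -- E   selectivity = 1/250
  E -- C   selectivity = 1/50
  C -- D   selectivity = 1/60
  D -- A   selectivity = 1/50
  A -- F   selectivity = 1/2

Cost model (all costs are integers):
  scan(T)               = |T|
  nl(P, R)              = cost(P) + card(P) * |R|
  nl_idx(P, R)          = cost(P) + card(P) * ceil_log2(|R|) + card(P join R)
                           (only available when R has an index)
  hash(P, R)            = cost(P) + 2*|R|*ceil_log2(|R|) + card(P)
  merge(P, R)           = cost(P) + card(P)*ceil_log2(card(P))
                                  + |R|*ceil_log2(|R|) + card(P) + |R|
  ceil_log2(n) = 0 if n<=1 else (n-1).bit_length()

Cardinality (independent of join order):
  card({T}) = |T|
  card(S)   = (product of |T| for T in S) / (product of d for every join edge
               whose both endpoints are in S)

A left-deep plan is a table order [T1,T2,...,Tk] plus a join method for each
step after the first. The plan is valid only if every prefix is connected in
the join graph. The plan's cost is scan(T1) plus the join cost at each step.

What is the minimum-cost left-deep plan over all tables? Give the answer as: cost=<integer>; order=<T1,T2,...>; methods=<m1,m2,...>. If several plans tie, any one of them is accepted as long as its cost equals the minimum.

Selinger DP (subsets sized 1..n):
  {B}: scan cost=400, card=400
  {E}: scan cost=500, card=500
  {C}: scan cost=120, card=120
  {D}: scan cost=50, card=50
  {A}: scan cost=40, card=40
  {F}: scan cost=300, card=300
  {BE}: card=800; try (E,nl_idx)→4800, (B,nl_idx)→5800, (B,hash)→8200, (E,merge)→9400, (B,merge)→9500, (E,hash)→9800 …(+2); best=4800 via (E,nl_idx)
  {CE}: card=1200; try (E,nl_idx)→2400, (C,hash)→2680, (C,nl_idx)→5200, (E,merge)→6080, (C,merge)→6460, (E,hash)→9240 …(+2); best=2400 via (E,nl_idx)
  {CD}: card=100; try (C,nl_idx)→500, (D,hash)→840, (D,nl_idx)→940, (C,merge)→1360, (D,merge)→1430, (C,hash)→1780 …(+2); best=500 via (C,nl_idx)
  {AD}: card=40; try (D,nl_idx)→320, (A,nl_idx)→390, (A,hash)→580, (D,merge)→670, (D,hash)→680, (A,merge)→680 …(+2); best=320 via (D,nl_idx)
  {AF}: card=6000; try (A,hash)→1080, (F,merge)→3320, (A,merge)→3580, (F,hash)→5480, (A,nl_idx)→8100, (F,nl)→12040 …(+1); best=1080 via (A,hash)
  {BCE}: card=1920; try (C,hash)→7280, (B,hash)→10800, (C,nl_idx)→12320, (C,merge)→14560, (B,nl_idx)→15120, (B,merge)→20800 …(+2); best=7280 via (C,hash)
  {CDE}: card=1000; try (E,nl_idx)→2400, (D,hash)→4200, (E,merge)→6300, (E,hash)→9600, (D,nl_idx)→10600, (D,merge)→17150 …(+2); best=2400 via (E,nl_idx)
  {ACD}: card=80; try (C,nl_idx)→680, (A,hash)→1080, (A,nl_idx)→1180, (C,merge)→1560, (A,merge)→1580, (C,hash)→2040 …(+2); best=680 via (C,nl_idx)
  {ADF}: card=6000; try (F,merge)→3600, (F,hash)→5760, (D,hash)→7680, (F,nl)→12320, (D,nl_idx)→43080, (D,merge)→85430 …(+1); best=3600 via (F,merge)
  {BCDE}: card=1600; try (D,hash)→9800, (B,hash)→10600, (B,nl_idx)→13000, (B,merge)→17400, (D,nl_idx)→20400, (D,merge)→30670 …(+2); best=9800 via (D,hash)
  {ACDE}: card=800; try (E,nl_idx)→2200, (A,hash)→3880, (E,merge)→6320, (A,nl_idx)→9200, (E,hash)→9760, (A,merge)→13680 …(+2); best=2200 via (E,nl_idx)
  {ACDF}: card=12000; try (F,merge)→4320, (F,hash)→6160, (C,hash)→11280, (F,nl)→24680, (C,nl_idx)→57600, (C,merge)→88560 …(+1); best=4320 via (F,merge)
  {ABCDE}: card=1280; try (B,hash)→10200, (B,nl_idx)→10680, (A,hash)→11880, (B,merge)→15000, (A,nl_idx)→20680, (A,merge)→29280 …(+2); best=10200 via (B,hash)
  {ACDEF}: card=120000; try (F,hash)→8400, (F,merge)→14000, (E,hash)→25320, (E,merge)→189320, (E,nl_idx)→232320, (F,nl)→242200 …(+1); best=8400 via (F,hash)
  {ABCDEF}: card=192000; try (F,hash)→16880, (F,merge)→28560, (B,hash)→135600, (F,nl)→394200, (B,nl_idx)→1280400, (B,merge)→2172400 …(+1); best=16880 via (F,hash)

cost=16880; order=A,D,C,E,B,F; methods=nl_idx,nl_idx,nl_idx,hash,hash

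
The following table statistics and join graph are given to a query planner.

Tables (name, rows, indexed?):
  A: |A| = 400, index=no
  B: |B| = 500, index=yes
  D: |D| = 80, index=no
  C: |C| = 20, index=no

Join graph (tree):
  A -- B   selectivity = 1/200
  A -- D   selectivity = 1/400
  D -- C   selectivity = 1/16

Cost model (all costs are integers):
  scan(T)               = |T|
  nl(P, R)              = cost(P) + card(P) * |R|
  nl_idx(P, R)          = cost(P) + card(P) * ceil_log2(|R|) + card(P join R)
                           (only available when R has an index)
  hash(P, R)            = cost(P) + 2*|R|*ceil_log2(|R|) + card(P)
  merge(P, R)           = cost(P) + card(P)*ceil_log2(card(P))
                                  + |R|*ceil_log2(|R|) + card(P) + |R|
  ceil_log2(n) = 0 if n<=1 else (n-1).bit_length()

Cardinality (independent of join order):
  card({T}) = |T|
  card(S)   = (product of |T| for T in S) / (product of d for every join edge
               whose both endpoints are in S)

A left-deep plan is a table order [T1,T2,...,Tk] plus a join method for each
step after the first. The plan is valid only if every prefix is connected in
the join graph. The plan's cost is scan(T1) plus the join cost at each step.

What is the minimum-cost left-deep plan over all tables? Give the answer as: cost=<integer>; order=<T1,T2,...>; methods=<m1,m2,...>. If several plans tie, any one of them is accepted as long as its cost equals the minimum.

Selinger DP (subsets sized 1..n):
  {A}: scan cost=400, card=400
  {B}: scan cost=500, card=500
  {D}: scan cost=80, card=80
  {C}: scan cost=20, card=20
  {AB}: card=1000; try (B,nl_idx)→5000, (A,hash)→8200, (B,merge)→9400, (A,merge)→9500, (B,hash)→9800, (B,nl)→200400 …(+1); best=5000 via (B,nl_idx)
  {AD}: card=80; try (D,hash)→1920, (A,merge)→4720, (D,merge)→5040, (A,hash)→7360, (A,nl)→32080, (D,nl)→32400; best=1920 via (D,hash)
  {CD}: card=100; try (C,hash)→360, (D,merge)→780, (C,merge)→840, (D,hash)→1160, (D,nl)→1620, (C,nl)→1680; best=360 via (C,hash)
  {ABD}: card=200; try (B,nl_idx)→2840, (D,hash)→7120, (B,merge)→7560, (B,hash)→11000, (D,merge)→16640, (B,nl)→41920 …(+1); best=2840 via (B,nl_idx)
  {ACD}: card=100; try (C,hash)→2200, (C,merge)→2680, (C,nl)→3520, (A,merge)→5160, (A,hash)→7660, (A,nl)→40360; best=2200 via (C,hash)
  {ABCD}: card=250; try (C,hash)→3240, (B,nl_idx)→3350, (C,merge)→4760, (C,nl)→6840, (B,merge)→8000, (B,hash)→11300 …(+1); best=3240 via (C,hash)

cost=3240; order=A,D,B,C; methods=hash,nl_idx,hash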